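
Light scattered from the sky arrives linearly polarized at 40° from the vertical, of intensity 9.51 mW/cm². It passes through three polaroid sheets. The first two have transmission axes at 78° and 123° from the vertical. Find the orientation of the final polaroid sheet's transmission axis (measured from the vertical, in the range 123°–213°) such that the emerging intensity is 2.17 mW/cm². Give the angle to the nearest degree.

I₁ = I₀ cos²(78° − 40°) = I₀ cos²(38°) = 0.621 I₀.
I₂ = I₁ cos²(123° − 78°) = 0.621 I₀ · cos²(45°) = 0.3105 I₀.
Target fraction: 2.17 / 9.51 mW/cm² = 0.2282 of I₀.
Need I₃/I₀ = 0.2282, so cos²(θ − 123°) = 0.2282 / 0.3105 = 0.7349.
θ − 123° = arccos(√0.7349) = 31.0°, giving θ ≈ 123 + 31.0 = 154.0°.

θ ≈ 154°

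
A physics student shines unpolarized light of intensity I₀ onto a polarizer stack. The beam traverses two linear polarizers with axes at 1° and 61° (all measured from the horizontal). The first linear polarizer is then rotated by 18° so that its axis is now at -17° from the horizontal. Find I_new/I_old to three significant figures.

I_new/I_old ≈ 0.173

Before rotation:
Unpolarized light through the first polarizer → I₁ = ½ I₀, now polarized at 1°.
I₂ = I₁ cos²(61° − 1°) = 0.5 I₀ · cos²(60°) = 0.125 I₀.
After rotation:
Unpolarized light through the first polarizer → I₁ = ½ I₀, now polarized at -17°.
I₂ = I₁ cos²(61° + 17°) = 0.5 I₀ · cos²(78°) = 0.02161 I₀.
Ratio = 0.02161 / 0.125 = 0.1729.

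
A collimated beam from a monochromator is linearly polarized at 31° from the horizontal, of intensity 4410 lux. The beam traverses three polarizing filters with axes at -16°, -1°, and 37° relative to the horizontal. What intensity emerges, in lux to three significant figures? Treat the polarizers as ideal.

By Malus's law, I₁ = 4410 lux · cos²(47°) = 2051 lux.
I₂ = I₁ · cos²(15°) = 2051 · 0.933 = 1914 lux.
I₃ = I₂ · cos²(38°) = 1914 · 0.621 = 1188 lux.

I ≈ 1190 lux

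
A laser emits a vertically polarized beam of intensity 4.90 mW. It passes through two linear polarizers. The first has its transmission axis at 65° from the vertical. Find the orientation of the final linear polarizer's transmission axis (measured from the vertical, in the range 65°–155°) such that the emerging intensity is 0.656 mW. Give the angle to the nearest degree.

θ ≈ 95°

By Malus's law, I₁ = I₀ cos²(65° − 0°) = I₀ cos²(65°) = 0.1786 I₀.
Target fraction: 0.656 / 4.90 mW = 0.1339 of I₀.
Need I₂/I₀ = 0.1339, so cos²(θ − 65°) = 0.1339 / 0.1786 = 0.7496.
θ − 65° = arccos(√0.7496) = 30.0°, giving θ ≈ 65 + 30.0 = 95.0°.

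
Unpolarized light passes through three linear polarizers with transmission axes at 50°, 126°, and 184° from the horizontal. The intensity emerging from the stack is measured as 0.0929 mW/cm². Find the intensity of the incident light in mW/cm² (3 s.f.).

Unpolarized light through the first polarizer → I₁ = ½ I₀, now polarized at 50°.
I₂ = I₁ cos²(126° − 50°) = 0.5 I₀ · cos²(76°) = 0.02926 I₀.
I₃ = I₂ cos²(184° − 126°) = 0.02926 I₀ · cos²(58°) = 0.008218 I₀.
So 0.0929 mW/cm² = 0.008218 I₀, giving I₀ = 0.0929/0.008218 = 11.31 mW/cm².

I₀ ≈ 11.3 mW/cm²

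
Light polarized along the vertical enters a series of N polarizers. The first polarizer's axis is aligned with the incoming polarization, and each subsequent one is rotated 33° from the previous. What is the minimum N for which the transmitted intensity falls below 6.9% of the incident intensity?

First polarizer is aligned with the polarization: full transmission.
Each further stage multiplies by cos²(33°) = 0.7034.
After N polarizers: T = 0.7034^(N−1). Require T < 0.069 ⇒ N−1 > ln(0.069)/ln(0.7034) = 7.60, so N−1 ≥ 8 and N = 9.
Check: N=9 gives T = 0.0599 < 0.069; N=8 gives T = 0.08517.

N = 9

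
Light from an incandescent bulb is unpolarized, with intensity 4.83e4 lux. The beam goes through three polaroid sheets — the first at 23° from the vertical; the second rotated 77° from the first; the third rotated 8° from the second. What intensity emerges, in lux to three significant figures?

Unpolarized light through the first polarizer → I₁ = 4.83e4 lux/2 = 2.415e+04 lux, polarized at 23°.
I₂ = I₁ · cos²(77°) = 2.415e+04 · 0.0506 = 1222 lux.
I₃ = I₂ · cos²(8°) = 1222 · 0.9806 = 1198 lux.

I ≈ 1200 lux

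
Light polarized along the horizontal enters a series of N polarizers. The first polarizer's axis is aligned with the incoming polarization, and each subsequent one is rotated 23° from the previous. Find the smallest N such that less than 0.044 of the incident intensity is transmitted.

N = 20

First polarizer is aligned with the polarization: full transmission.
Each further stage multiplies by cos²(23°) = 0.8473.
After N polarizers: T = 0.8473^(N−1). Require T < 0.044 ⇒ N−1 > ln(0.044)/ln(0.8473) = 18.85, so N−1 ≥ 19 and N = 20.
Check: N=20 gives T = 0.04295 < 0.044; N=19 gives T = 0.05069.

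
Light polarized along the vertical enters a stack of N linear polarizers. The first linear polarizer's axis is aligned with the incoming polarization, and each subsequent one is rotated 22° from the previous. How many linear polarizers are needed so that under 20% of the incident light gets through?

N = 12

First polarizer is aligned with the polarization: full transmission.
Each further stage multiplies by cos²(22°) = 0.8597.
After N polarizers: T = 0.8597^(N−1). Require T < 0.20 ⇒ N−1 > ln(0.20)/ln(0.8597) = 10.64, so N−1 ≥ 11 and N = 12.
Check: N=12 gives T = 0.1895 < 0.20; N=11 gives T = 0.2205.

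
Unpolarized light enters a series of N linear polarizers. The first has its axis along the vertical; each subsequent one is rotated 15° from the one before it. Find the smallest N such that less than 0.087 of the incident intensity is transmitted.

First polarizer halves the unpolarized light: factor 1/2.
Each further stage multiplies by cos²(15°) = 0.933.
After N polarizers: T = 0.5·0.933^(N−1). Require T < 0.087 ⇒ N−1 > ln(0.087/0.5)/ln(0.933) = 25.22, so N−1 ≥ 26 and N = 27.
Check: N=27 gives T = 0.08242 < 0.087; N=26 gives T = 0.08834.

N = 27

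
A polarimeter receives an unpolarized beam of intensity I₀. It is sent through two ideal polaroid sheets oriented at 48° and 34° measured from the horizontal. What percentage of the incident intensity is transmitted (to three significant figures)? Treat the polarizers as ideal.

≈ 47.1%

Unpolarized light through the first polarizer → I₁ = ½ I₀, now polarized at 48°.
I₂ = I₁ cos²(34° − 48°) = 0.5 I₀ · cos²(14°) = 0.4707 I₀.
That is 47.07% of the incident intensity.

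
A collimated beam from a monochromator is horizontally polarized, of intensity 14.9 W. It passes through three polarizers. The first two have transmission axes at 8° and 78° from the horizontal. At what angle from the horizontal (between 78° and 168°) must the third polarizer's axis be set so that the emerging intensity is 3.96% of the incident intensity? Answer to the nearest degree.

θ ≈ 132°

I₁ = I₀ cos²(8° − 0°) = I₀ cos²(8°) = 0.9806 I₀.
I₂ = I₁ cos²(78° − 8°) = 0.9806 I₀ · cos²(70°) = 0.1147 I₀.
Need I₃/I₀ = 0.0396, so cos²(θ − 78°) = 0.0396 / 0.1147 = 0.3452.
θ − 78° = arccos(√0.3452) = 54.0°, giving θ ≈ 78 + 54.0 = 132.0°.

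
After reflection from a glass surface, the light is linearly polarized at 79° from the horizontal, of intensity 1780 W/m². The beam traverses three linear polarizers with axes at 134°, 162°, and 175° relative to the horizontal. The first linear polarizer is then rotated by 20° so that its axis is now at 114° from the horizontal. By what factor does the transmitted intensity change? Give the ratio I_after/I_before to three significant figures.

Before rotation:
I₁ = I₀ cos²(134° − 79°) = I₀ cos²(55°) = 0.329 I₀.
I₂ = I₁ cos²(162° − 134°) = 0.329 I₀ · cos²(28°) = 0.2565 I₀.
I₃ = I₂ cos²(175° − 162°) = 0.2565 I₀ · cos²(13°) = 0.2435 I₀.
After rotation:
I₁ = I₀ cos²(114° − 79°) = I₀ cos²(35°) = 0.671 I₀.
I₂ = I₁ cos²(162° − 114°) = 0.671 I₀ · cos²(48°) = 0.3004 I₀.
I₃ = I₂ cos²(175° − 162°) = 0.3004 I₀ · cos²(13°) = 0.2852 I₀.
Ratio = 0.2852 / 0.2435 = 1.171.

I_new/I_old ≈ 1.17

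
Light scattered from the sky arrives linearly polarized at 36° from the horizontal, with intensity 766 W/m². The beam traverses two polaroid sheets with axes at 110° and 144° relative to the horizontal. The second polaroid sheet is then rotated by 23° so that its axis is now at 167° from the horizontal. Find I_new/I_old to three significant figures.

Before rotation:
I₁ = I₀ cos²(110° − 36°) = I₀ cos²(74°) = 0.07598 I₀.
I₂ = I₁ cos²(144° − 110°) = 0.07598 I₀ · cos²(34°) = 0.05222 I₀.
After rotation:
I₁ = I₀ cos²(110° − 36°) = I₀ cos²(74°) = 0.07598 I₀.
I₂ = I₁ cos²(167° − 110°) = 0.07598 I₀ · cos²(57°) = 0.02254 I₀.
Ratio = 0.02254 / 0.05222 = 0.4316.

I_new/I_old ≈ 0.432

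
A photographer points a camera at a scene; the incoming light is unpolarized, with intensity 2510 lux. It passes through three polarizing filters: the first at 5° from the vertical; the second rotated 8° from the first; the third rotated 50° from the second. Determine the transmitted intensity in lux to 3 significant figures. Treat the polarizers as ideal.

I ≈ 508 lux

Unpolarized light through the first polarizer → I₁ = 2510 lux/2 = 1255 lux, polarized at 5°.
I₂ = I₁ · cos²(8°) = 1255 · 0.9806 = 1231 lux.
I₃ = I₂ · cos²(50°) = 1231 · 0.4132 = 508.5 lux.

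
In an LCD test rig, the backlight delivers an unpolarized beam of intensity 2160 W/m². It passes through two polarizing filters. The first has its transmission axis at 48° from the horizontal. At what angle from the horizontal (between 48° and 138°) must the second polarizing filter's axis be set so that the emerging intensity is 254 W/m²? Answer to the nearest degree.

Unpolarized light through the first polarizer → I₁ = ½ I₀, now polarized at 48°.
Target fraction: 254 / 2160 W/m² = 0.1176 of I₀.
Need I₂/I₀ = 0.1176, so cos²(θ − 48°) = 0.1176 / 0.5 = 0.2352.
θ − 48° = arccos(√0.2352) = 61.0°, giving θ ≈ 48 + 61.0 = 109.0°.

θ ≈ 109°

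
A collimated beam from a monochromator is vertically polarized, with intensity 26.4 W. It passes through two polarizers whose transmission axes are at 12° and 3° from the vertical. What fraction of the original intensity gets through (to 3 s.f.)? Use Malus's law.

By Malus's law, I₁ = 26.4 W · cos²(12°) = 25.26 W.
I₂ = I₁ · cos²(9°) = 25.26 · 0.9755 = 24.64 W.
Transmitted fraction = 0.9334.

I/I₀ ≈ 0.933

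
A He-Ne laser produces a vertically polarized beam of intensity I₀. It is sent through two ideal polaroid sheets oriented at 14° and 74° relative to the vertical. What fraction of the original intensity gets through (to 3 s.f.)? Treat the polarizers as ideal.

By Malus's law, I₁ = I₀ cos²(14° − 0°) = I₀ cos²(14°) = 0.9415 I₀.
I₂ = I₁ cos²(74° − 14°) = 0.9415 I₀ · cos²(60°) = 0.2354 I₀.
Transmitted fraction = 0.2354.

≈ 0.235 I₀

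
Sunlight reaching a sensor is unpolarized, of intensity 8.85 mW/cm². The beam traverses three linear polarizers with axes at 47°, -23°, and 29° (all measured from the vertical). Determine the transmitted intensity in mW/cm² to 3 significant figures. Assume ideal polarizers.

I ≈ 0.196 mW/cm²

Unpolarized light through the first polarizer → I₁ = 8.85 mW/cm²/2 = 4.425 mW/cm², polarized at 47°.
I₂ = I₁ · cos²(70°) = 4.425 · 0.117 = 0.5176 mW/cm².
I₃ = I₂ · cos²(52°) = 0.5176 · 0.379 = 0.1962 mW/cm².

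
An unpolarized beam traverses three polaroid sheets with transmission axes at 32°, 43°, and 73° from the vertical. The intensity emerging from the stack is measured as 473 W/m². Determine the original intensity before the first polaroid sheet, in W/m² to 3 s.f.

Unpolarized light through the first polarizer → I₁ = ½ I₀, now polarized at 32°.
I₂ = I₁ cos²(43° − 32°) = 0.5 I₀ · cos²(11°) = 0.4818 I₀.
I₃ = I₂ cos²(73° − 43°) = 0.4818 I₀ · cos²(30°) = 0.3613 I₀.
So 473 W/m² = 0.3613 I₀, giving I₀ = 473/0.3613 = 1309 W/m².

I₀ ≈ 1310 W/m²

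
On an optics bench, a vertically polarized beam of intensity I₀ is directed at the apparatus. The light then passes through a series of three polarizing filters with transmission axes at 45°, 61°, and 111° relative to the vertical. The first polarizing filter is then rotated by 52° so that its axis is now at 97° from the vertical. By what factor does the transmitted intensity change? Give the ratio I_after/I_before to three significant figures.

Before rotation:
I₁ = I₀ cos²(45° − 0°) = I₀ cos²(45°) = 0.5 I₀.
I₂ = I₁ cos²(61° − 45°) = 0.5 I₀ · cos²(16°) = 0.462 I₀.
I₃ = I₂ cos²(111° − 61°) = 0.462 I₀ · cos²(50°) = 0.1909 I₀.
After rotation:
I₁ = I₀ cos²(97° − 0°) = I₀ cos²(83°) = 0.01485 I₀.
I₂ = I₁ cos²(61° − 97°) = 0.01485 I₀ · cos²(36°) = 0.009721 I₀.
I₃ = I₂ cos²(111° − 61°) = 0.009721 I₀ · cos²(50°) = 0.004016 I₀.
Ratio = 0.004016 / 0.1909 = 0.02104.

I_new/I_old ≈ 0.0210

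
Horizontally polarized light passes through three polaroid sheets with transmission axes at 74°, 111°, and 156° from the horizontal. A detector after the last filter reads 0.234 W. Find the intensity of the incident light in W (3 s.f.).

By Malus's law, I₁ = I₀ cos²(74° − 0°) = I₀ cos²(74°) = 0.07598 I₀.
I₂ = I₁ cos²(111° − 74°) = 0.07598 I₀ · cos²(37°) = 0.04846 I₀.
I₃ = I₂ cos²(156° − 111°) = 0.04846 I₀ · cos²(45°) = 0.02423 I₀.
So 0.234 W = 0.02423 I₀, giving I₀ = 0.234/0.02423 = 9.658 W.

I₀ ≈ 9.66 W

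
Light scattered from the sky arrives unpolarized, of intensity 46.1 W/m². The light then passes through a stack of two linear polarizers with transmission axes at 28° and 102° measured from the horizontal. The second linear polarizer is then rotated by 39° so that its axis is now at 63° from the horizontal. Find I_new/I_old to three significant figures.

I_new/I_old ≈ 8.83

Before rotation:
Unpolarized light through the first polarizer → I₁ = ½ I₀, now polarized at 28°.
I₂ = I₁ cos²(102° − 28°) = 0.5 I₀ · cos²(74°) = 0.03799 I₀.
After rotation:
Unpolarized light through the first polarizer → I₁ = ½ I₀, now polarized at 28°.
I₂ = I₁ cos²(63° − 28°) = 0.5 I₀ · cos²(35°) = 0.3355 I₀.
Ratio = 0.3355 / 0.03799 = 8.832.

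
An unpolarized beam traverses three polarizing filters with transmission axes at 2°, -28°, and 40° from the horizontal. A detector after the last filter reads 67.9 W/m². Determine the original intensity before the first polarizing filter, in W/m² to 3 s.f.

Unpolarized light through the first polarizer → I₁ = ½ I₀, now polarized at 2°.
I₂ = I₁ cos²(-28° − 2°) = 0.5 I₀ · cos²(30°) = 0.375 I₀.
I₃ = I₂ cos²(40° + 28°) = 0.375 I₀ · cos²(68°) = 0.05262 I₀.
So 67.9 W/m² = 0.05262 I₀, giving I₀ = 67.9/0.05262 = 1290 W/m².

I₀ ≈ 1290 W/m²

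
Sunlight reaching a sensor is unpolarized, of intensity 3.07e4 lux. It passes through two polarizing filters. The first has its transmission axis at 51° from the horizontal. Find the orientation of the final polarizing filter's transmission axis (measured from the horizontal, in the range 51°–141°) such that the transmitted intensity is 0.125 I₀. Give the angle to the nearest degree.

Unpolarized light through the first polarizer → I₁ = ½ I₀, now polarized at 51°.
Need I₂/I₀ = 0.125, so cos²(θ − 51°) = 0.125 / 0.5 = 0.25.
θ − 51° = arccos(√0.25) = 60.0°, giving θ ≈ 51 + 60.0 = 111.0°.

θ ≈ 111°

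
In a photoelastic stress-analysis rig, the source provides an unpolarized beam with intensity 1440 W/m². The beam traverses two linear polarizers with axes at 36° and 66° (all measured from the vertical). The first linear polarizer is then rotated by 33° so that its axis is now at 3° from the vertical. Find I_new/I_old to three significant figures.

Before rotation:
Unpolarized light through the first polarizer → I₁ = ½ I₀, now polarized at 36°.
I₂ = I₁ cos²(66° − 36°) = 0.5 I₀ · cos²(30°) = 0.375 I₀.
After rotation:
Unpolarized light through the first polarizer → I₁ = ½ I₀, now polarized at 3°.
I₂ = I₁ cos²(66° − 3°) = 0.5 I₀ · cos²(63°) = 0.1031 I₀.
Ratio = 0.1031 / 0.375 = 0.2748.

I_new/I_old ≈ 0.275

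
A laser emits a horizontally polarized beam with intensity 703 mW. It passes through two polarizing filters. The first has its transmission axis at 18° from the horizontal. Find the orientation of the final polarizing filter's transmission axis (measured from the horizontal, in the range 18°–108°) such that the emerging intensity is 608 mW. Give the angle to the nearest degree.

θ ≈ 30°

I₁ = I₀ cos²(18° − 0°) = I₀ cos²(18°) = 0.9045 I₀.
Target fraction: 608 / 703 mW = 0.8649 of I₀.
Need I₂/I₀ = 0.8649, so cos²(θ − 18°) = 0.8649 / 0.9045 = 0.9562.
θ − 18° = arccos(√0.9562) = 12.1°, giving θ ≈ 18 + 12.1 = 30.1°.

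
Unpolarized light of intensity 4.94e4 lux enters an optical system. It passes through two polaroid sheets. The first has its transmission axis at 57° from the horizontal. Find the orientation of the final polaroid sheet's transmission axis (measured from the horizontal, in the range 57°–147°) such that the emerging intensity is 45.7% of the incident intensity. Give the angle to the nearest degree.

θ ≈ 74°

Unpolarized light through the first polarizer → I₁ = ½ I₀, now polarized at 57°.
Need I₂/I₀ = 0.457, so cos²(θ − 57°) = 0.457 / 0.5 = 0.914.
θ − 57° = arccos(√0.914) = 17.1°, giving θ ≈ 57 + 17.1 = 74.1°.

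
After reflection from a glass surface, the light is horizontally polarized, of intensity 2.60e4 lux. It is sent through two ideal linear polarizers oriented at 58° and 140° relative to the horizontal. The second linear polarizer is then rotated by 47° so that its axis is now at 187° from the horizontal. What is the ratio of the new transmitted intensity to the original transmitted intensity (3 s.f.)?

I_new/I_old ≈ 20.4

Before rotation:
I₁ = I₀ cos²(58° − 0°) = I₀ cos²(58°) = 0.2808 I₀.
I₂ = I₁ cos²(140° − 58°) = 0.2808 I₀ · cos²(82°) = 0.005439 I₀.
After rotation:
I₁ = I₀ cos²(58° − 0°) = I₀ cos²(58°) = 0.2808 I₀.
Angle between axes 1 and 2: 51°. I₂ = 0.2808 I₀ · cos²(51°) = 0.1112 I₀.
Ratio = 0.1112 / 0.005439 = 20.45.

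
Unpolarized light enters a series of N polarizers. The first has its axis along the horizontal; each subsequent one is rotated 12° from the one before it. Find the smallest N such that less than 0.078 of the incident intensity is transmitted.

First polarizer halves the unpolarized light: factor 1/2.
Each further stage multiplies by cos²(12°) = 0.9568.
After N polarizers: T = 0.5·0.9568^(N−1). Require T < 0.078 ⇒ N−1 > ln(0.078/0.5)/ln(0.9568) = 42.04, so N−1 ≥ 43 and N = 44.
Check: N=44 gives T = 0.07477 < 0.078; N=43 gives T = 0.07815.

N = 44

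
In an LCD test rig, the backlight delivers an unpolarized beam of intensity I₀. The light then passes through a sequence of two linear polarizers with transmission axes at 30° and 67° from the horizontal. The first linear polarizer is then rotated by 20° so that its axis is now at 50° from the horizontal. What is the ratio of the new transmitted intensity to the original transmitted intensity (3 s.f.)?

Before rotation:
Unpolarized light through the first polarizer → I₁ = ½ I₀, now polarized at 30°.
I₂ = I₁ cos²(67° − 30°) = 0.5 I₀ · cos²(37°) = 0.3189 I₀.
After rotation:
Unpolarized light through the first polarizer → I₁ = ½ I₀, now polarized at 50°.
I₂ = I₁ cos²(67° − 50°) = 0.5 I₀ · cos²(17°) = 0.4573 I₀.
Ratio = 0.4573 / 0.3189 = 1.434.

I_new/I_old ≈ 1.43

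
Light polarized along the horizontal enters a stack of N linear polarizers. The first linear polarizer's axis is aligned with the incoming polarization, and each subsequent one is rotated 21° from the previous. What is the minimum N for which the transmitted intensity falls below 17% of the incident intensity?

First polarizer is aligned with the polarization: full transmission.
Each further stage multiplies by cos²(21°) = 0.8716.
After N polarizers: T = 0.8716^(N−1). Require T < 0.17 ⇒ N−1 > ln(0.17)/ln(0.8716) = 12.89, so N−1 ≥ 13 and N = 14.
Check: N=14 gives T = 0.1675 < 0.17; N=13 gives T = 0.1922.

N = 14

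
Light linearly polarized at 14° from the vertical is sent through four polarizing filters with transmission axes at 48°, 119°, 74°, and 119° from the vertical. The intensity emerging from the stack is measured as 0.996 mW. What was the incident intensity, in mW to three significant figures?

I₀ ≈ 54.7 mW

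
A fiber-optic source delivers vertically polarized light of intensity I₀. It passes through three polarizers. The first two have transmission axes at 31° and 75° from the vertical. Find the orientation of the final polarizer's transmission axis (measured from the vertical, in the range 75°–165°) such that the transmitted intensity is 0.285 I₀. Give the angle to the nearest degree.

θ ≈ 105°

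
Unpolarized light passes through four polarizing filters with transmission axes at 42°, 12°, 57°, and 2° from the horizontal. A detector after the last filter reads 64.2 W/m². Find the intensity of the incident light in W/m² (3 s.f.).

Unpolarized light through the first polarizer → I₁ = ½ I₀, now polarized at 42°.
I₂ = I₁ cos²(12° − 42°) = 0.5 I₀ · cos²(30°) = 0.375 I₀.
I₃ = I₂ cos²(57° − 12°) = 0.375 I₀ · cos²(45°) = 0.1875 I₀.
I₄ = I₃ cos²(2° − 57°) = 0.1875 I₀ · cos²(55°) = 0.06169 I₀.
So 64.2 W/m² = 0.06169 I₀, giving I₀ = 64.2/0.06169 = 1041 W/m².

I₀ ≈ 1040 W/m²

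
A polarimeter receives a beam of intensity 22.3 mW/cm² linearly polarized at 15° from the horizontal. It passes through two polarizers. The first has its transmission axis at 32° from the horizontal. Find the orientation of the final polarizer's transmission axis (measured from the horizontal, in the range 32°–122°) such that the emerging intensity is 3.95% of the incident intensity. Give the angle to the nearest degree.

By Malus's law, I₁ = I₀ cos²(32° − 15°) = I₀ cos²(17°) = 0.9145 I₀.
Need I₂/I₀ = 0.0395, so cos²(θ − 32°) = 0.0395 / 0.9145 = 0.04319.
θ − 32° = arccos(√0.04319) = 78.0°, giving θ ≈ 32 + 78.0 = 110.0°.

θ ≈ 110°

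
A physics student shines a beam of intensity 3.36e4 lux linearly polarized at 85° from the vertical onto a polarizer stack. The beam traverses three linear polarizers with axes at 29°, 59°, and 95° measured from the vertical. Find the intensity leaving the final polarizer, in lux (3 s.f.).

I ≈ 5160 lux

I₁ = 3.36e4 lux · cos²(56°) = 1.051e+04 lux.
I₂ = I₁ · cos²(30°) = 1.051e+04 · 0.75 = 7880 lux.
I₃ = I₂ · cos²(36°) = 7880 · 0.6545 = 5157 lux.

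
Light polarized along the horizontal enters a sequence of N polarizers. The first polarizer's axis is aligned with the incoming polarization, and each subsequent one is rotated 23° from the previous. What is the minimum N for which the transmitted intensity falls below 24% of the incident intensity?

N = 10

First polarizer is aligned with the polarization: full transmission.
Each further stage multiplies by cos²(23°) = 0.8473.
After N polarizers: T = 0.8473^(N−1). Require T < 0.24 ⇒ N−1 > ln(0.24)/ln(0.8473) = 8.61, so N−1 ≥ 9 and N = 10.
Check: N=10 gives T = 0.2251 < 0.24; N=9 gives T = 0.2657.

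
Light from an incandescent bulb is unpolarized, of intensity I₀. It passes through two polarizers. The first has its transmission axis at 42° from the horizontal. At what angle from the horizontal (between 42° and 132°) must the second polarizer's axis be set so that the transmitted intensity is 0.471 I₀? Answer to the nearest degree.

Unpolarized light through the first polarizer → I₁ = ½ I₀, now polarized at 42°.
Need I₂/I₀ = 0.471, so cos²(θ − 42°) = 0.471 / 0.5 = 0.942.
θ − 42° = arccos(√0.942) = 13.9°, giving θ ≈ 42 + 13.9 = 55.9°.

θ ≈ 56°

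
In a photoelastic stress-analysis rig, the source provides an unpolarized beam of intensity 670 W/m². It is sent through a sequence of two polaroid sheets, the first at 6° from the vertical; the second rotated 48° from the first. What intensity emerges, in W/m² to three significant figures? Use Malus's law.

Unpolarized light through the first polarizer → I₁ = 670 W/m²/2 = 335 W/m², polarized at 6°.
I₂ = I₁ · cos²(48°) = 335 · 0.4477 = 150 W/m².

I ≈ 150 W/m²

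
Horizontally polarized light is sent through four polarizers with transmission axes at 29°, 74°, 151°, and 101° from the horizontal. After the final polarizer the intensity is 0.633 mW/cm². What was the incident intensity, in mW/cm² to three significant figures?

I₀ ≈ 79.2 mW/cm²

By Malus's law, I₁ = I₀ cos²(29° − 0°) = I₀ cos²(29°) = 0.765 I₀.
I₂ = I₁ cos²(74° − 29°) = 0.765 I₀ · cos²(45°) = 0.3825 I₀.
I₃ = I₂ cos²(151° − 74°) = 0.3825 I₀ · cos²(77°) = 0.01935 I₀.
I₄ = I₃ cos²(101° − 151°) = 0.01935 I₀ · cos²(50°) = 0.007997 I₀.
So 0.633 mW/cm² = 0.007997 I₀, giving I₀ = 0.633/0.007997 = 79.16 mW/cm².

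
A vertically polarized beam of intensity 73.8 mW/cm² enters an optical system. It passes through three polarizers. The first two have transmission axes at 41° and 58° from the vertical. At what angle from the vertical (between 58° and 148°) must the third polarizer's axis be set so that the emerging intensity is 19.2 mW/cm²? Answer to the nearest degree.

I₁ = I₀ cos²(41° − 0°) = I₀ cos²(41°) = 0.5696 I₀.
I₂ = I₁ cos²(58° − 41°) = 0.5696 I₀ · cos²(17°) = 0.5209 I₀.
Target fraction: 19.2 / 73.8 mW/cm² = 0.2602 of I₀.
Need I₃/I₀ = 0.2602, so cos²(θ − 58°) = 0.2602 / 0.5209 = 0.4995.
θ − 58° = arccos(√0.4995) = 45.0°, giving θ ≈ 58 + 45.0 = 103.0°.

θ ≈ 103°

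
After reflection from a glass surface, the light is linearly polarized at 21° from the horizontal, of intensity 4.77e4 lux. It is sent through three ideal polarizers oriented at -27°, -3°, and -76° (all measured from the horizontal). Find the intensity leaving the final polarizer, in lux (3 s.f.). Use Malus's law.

I ≈ 1520 lux

By Malus's law, I₁ = 4.77e4 lux · cos²(48°) = 2.136e+04 lux.
I₂ = I₁ · cos²(24°) = 2.136e+04 · 0.8346 = 1.782e+04 lux.
I₃ = I₂ · cos²(73°) = 1.782e+04 · 0.08548 = 1524 lux.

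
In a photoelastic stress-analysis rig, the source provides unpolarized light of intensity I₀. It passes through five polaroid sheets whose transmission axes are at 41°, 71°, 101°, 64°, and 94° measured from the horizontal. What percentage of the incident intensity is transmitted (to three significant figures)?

Unpolarized light through the first polarizer → I₁ = ½ I₀, now polarized at 41°.
I₂ = I₁ cos²(71° − 41°) = 0.5 I₀ · cos²(30°) = 0.375 I₀.
I₃ = I₂ cos²(101° − 71°) = 0.375 I₀ · cos²(30°) = 0.2813 I₀.
I₄ = I₃ cos²(64° − 101°) = 0.2813 I₀ · cos²(37°) = 0.1794 I₀.
I₅ = I₄ cos²(94° − 64°) = 0.1794 I₀ · cos²(30°) = 0.1345 I₀.
That is 13.45% of the incident intensity.

≈ 13.5%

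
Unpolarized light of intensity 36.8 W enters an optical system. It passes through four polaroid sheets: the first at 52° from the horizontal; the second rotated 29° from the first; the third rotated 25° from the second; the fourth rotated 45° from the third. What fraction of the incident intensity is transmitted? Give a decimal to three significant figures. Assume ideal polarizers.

I/I₀ ≈ 0.157

Unpolarized light through the first polarizer → I₁ = 36.8 W/2 = 18.4 W, polarized at 52°.
I₂ = I₁ · cos²(29°) = 18.4 · 0.765 = 14.08 W.
I₃ = I₂ · cos²(25°) = 14.08 · 0.8214 = 11.56 W.
I₄ = I₃ · cos²(45°) = 11.56 · 0.5 = 5.781 W.
Transmitted fraction = 0.1571.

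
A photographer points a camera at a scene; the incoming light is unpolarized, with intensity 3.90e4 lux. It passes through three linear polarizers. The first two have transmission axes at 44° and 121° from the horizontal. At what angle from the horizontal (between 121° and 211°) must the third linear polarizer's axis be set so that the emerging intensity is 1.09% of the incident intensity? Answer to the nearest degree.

θ ≈ 170°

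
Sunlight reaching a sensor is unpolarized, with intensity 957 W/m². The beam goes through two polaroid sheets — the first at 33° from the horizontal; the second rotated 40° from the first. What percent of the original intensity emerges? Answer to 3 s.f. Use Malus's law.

≈ 29.3%

Unpolarized light through the first polarizer → I₁ = 957 W/m²/2 = 478.5 W/m², polarized at 33°.
I₂ = I₁ · cos²(40°) = 478.5 · 0.5868 = 280.8 W/m².
That is 29.34% of the incident intensity.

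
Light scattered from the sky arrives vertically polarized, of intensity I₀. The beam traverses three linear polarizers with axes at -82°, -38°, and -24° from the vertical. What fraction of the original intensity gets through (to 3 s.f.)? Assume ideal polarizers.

I₁ = I₀ cos²(-82° − 0°) = I₀ cos²(82°) = 0.01937 I₀.
I₂ = I₁ cos²(-38° + 82°) = 0.01937 I₀ · cos²(44°) = 0.01002 I₀.
I₃ = I₂ cos²(-24° + 38°) = 0.01002 I₀ · cos²(14°) = 0.009436 I₀.
Transmitted fraction = 0.009436.

≈ 0.00944 I₀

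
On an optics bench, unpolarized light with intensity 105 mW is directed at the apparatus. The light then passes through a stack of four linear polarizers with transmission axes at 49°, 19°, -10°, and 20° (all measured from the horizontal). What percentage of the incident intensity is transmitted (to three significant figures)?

Unpolarized light through the first polarizer → I₁ = 105 mW/2 = 52.5 mW, polarized at 49°.
I₂ = I₁ · cos²(30°) = 52.5 · 0.75 = 39.38 mW.
I₃ = I₂ · cos²(29°) = 39.38 · 0.765 = 30.12 mW.
I₄ = I₃ · cos²(30°) = 30.12 · 0.75 = 22.59 mW.
That is 21.51% of the incident intensity.

≈ 21.5%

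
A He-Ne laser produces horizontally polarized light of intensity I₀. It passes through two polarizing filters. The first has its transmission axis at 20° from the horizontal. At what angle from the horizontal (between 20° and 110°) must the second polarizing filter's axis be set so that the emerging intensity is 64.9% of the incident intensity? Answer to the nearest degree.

θ ≈ 51°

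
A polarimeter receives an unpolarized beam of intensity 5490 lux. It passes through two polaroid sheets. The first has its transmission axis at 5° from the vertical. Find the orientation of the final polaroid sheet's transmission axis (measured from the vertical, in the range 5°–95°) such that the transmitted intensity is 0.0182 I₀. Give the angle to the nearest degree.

Unpolarized light through the first polarizer → I₁ = ½ I₀, now polarized at 5°.
Need I₂/I₀ = 0.0182, so cos²(θ − 5°) = 0.0182 / 0.5 = 0.0364.
θ − 5° = arccos(√0.0364) = 79.0°, giving θ ≈ 5 + 79.0 = 84.0°.

θ ≈ 84°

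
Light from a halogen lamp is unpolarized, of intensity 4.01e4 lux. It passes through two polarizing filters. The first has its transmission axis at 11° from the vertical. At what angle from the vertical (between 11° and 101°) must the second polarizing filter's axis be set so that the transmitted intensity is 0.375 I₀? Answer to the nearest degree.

θ ≈ 41°

Unpolarized light through the first polarizer → I₁ = ½ I₀, now polarized at 11°.
Need I₂/I₀ = 0.375, so cos²(θ − 11°) = 0.375 / 0.5 = 0.75.
θ − 11° = arccos(√0.75) = 30.0°, giving θ ≈ 11 + 30.0 = 41.0°.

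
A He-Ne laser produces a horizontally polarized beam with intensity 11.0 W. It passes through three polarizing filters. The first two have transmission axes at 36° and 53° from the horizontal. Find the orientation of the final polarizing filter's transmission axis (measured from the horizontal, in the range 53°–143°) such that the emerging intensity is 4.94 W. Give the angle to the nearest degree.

θ ≈ 83°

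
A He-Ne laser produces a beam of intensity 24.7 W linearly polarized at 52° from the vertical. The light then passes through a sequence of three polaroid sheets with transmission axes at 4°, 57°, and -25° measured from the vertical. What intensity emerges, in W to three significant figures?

I ≈ 0.0776 W

I₁ = 24.7 W · cos²(48°) = 11.06 W.
I₂ = I₁ · cos²(53°) = 11.06 · 0.3622 = 4.005 W.
I₃ = I₂ · cos²(82°) = 4.005 · 0.01937 = 0.07758 W.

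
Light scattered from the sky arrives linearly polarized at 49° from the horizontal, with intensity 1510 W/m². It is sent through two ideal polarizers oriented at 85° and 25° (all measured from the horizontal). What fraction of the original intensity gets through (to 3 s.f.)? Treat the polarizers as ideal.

I/I₀ ≈ 0.164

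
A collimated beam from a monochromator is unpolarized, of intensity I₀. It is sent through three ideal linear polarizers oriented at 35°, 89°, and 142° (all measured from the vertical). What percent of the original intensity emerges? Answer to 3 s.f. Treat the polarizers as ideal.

≈ 6.26%

Unpolarized light through the first polarizer → I₁ = ½ I₀, now polarized at 35°.
I₂ = I₁ cos²(89° − 35°) = 0.5 I₀ · cos²(54°) = 0.1727 I₀.
I₃ = I₂ cos²(142° − 89°) = 0.1727 I₀ · cos²(53°) = 0.06257 I₀.
That is 6.257% of the incident intensity.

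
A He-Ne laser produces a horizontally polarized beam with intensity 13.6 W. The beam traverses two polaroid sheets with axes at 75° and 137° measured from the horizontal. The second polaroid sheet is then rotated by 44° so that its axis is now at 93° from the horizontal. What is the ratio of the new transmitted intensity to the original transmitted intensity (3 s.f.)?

Before rotation:
By Malus's law, I₁ = I₀ cos²(75° − 0°) = I₀ cos²(75°) = 0.06699 I₀.
I₂ = I₁ cos²(137° − 75°) = 0.06699 I₀ · cos²(62°) = 0.01476 I₀.
After rotation:
I₁ = I₀ cos²(75° − 0°) = I₀ cos²(75°) = 0.06699 I₀.
I₂ = I₁ cos²(93° − 75°) = 0.06699 I₀ · cos²(18°) = 0.06059 I₀.
Ratio = 0.06059 / 0.01476 = 4.104.

I_new/I_old ≈ 4.10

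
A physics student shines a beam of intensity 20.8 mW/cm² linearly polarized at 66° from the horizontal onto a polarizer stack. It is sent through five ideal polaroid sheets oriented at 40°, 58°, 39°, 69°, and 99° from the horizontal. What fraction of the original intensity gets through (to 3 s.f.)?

I₁ = 20.8 mW/cm² · cos²(26°) = 16.8 mW/cm².
I₂ = I₁ · cos²(18°) = 16.8 · 0.9045 = 15.2 mW/cm².
I₃ = I₂ · cos²(19°) = 15.2 · 0.894 = 13.59 mW/cm².
I₄ = I₃ · cos²(30°) = 13.59 · 0.75 = 10.19 mW/cm².
I₅ = I₄ · cos²(30°) = 10.19 · 0.75 = 7.643 mW/cm².
Transmitted fraction = 0.3674.

I/I₀ ≈ 0.367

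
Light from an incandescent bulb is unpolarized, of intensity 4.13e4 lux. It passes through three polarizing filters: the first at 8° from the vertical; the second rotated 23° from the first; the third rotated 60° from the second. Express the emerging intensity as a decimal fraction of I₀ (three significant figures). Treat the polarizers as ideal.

I/I₀ ≈ 0.106

Unpolarized light through the first polarizer → I₁ = 4.13e4 lux/2 = 2.065e+04 lux, polarized at 8°.
I₂ = I₁ · cos²(23°) = 2.065e+04 · 0.8473 = 1.75e+04 lux.
I₃ = I₂ · cos²(60°) = 1.75e+04 · 0.25 = 4374 lux.
Transmitted fraction = 0.1059.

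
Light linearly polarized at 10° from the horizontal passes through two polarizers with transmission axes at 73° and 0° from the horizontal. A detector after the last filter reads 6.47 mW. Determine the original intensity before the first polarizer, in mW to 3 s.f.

I₀ ≈ 367 mW

I₁ = I₀ cos²(73° − 10°) = I₀ cos²(63°) = 0.2061 I₀.
I₂ = I₁ cos²(0° − 73°) = 0.2061 I₀ · cos²(73°) = 0.01762 I₀.
So 6.47 mW = 0.01762 I₀, giving I₀ = 6.47/0.01762 = 367.2 mW.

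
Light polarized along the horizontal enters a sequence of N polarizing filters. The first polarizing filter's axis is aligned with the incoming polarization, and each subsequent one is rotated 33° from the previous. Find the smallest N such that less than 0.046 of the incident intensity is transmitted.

N = 10

First polarizer is aligned with the polarization: full transmission.
Each further stage multiplies by cos²(33°) = 0.7034.
After N polarizers: T = 0.7034^(N−1). Require T < 0.046 ⇒ N−1 > ln(0.046)/ln(0.7034) = 8.75, so N−1 ≥ 9 and N = 10.
Check: N=10 gives T = 0.04214 < 0.046; N=9 gives T = 0.0599.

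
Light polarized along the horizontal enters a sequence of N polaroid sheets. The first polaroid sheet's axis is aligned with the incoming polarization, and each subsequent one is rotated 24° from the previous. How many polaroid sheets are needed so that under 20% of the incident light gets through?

First polarizer is aligned with the polarization: full transmission.
Each further stage multiplies by cos²(24°) = 0.8346.
After N polarizers: T = 0.8346^(N−1). Require T < 0.20 ⇒ N−1 > ln(0.20)/ln(0.8346) = 8.90, so N−1 ≥ 9 and N = 10.
Check: N=10 gives T = 0.1964 < 0.20; N=9 gives T = 0.2353.

N = 10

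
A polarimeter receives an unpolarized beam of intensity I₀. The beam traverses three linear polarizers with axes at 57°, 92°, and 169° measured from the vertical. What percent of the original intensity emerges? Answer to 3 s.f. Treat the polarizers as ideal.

≈ 1.70%

Unpolarized light through the first polarizer → I₁ = ½ I₀, now polarized at 57°.
I₂ = I₁ cos²(92° − 57°) = 0.5 I₀ · cos²(35°) = 0.3355 I₀.
I₃ = I₂ cos²(169° − 92°) = 0.3355 I₀ · cos²(77°) = 0.01698 I₀.
That is 1.698% of the incident intensity.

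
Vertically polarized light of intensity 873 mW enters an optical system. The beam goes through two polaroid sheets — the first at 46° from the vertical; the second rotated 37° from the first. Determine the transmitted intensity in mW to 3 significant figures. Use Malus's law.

By Malus's law, I₁ = 873 mW · cos²(46°) = 421.3 mW.
I₂ = I₁ · cos²(37°) = 421.3 · 0.6378 = 268.7 mW.

I ≈ 269 mW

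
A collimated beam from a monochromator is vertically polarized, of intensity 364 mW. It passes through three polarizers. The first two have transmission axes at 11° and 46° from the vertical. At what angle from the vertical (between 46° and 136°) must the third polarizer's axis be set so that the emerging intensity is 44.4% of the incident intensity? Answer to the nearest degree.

θ ≈ 80°

I₁ = I₀ cos²(11° − 0°) = I₀ cos²(11°) = 0.9636 I₀.
I₂ = I₁ cos²(46° − 11°) = 0.9636 I₀ · cos²(35°) = 0.6466 I₀.
Need I₃/I₀ = 0.444, so cos²(θ − 46°) = 0.444 / 0.6466 = 0.6867.
θ − 46° = arccos(√0.6867) = 34.0°, giving θ ≈ 46 + 34.0 = 80.0°.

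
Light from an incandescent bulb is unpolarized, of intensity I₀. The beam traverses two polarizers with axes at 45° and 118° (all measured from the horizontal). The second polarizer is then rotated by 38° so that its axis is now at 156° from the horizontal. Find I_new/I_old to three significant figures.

Before rotation:
Unpolarized light through the first polarizer → I₁ = ½ I₀, now polarized at 45°.
I₂ = I₁ cos²(118° − 45°) = 0.5 I₀ · cos²(73°) = 0.04274 I₀.
After rotation:
Unpolarized light through the first polarizer → I₁ = ½ I₀, now polarized at 45°.
Angle between axes 1 and 2: 69°. I₂ = 0.5 I₀ · cos²(69°) = 0.06421 I₀.
Ratio = 0.06421 / 0.04274 = 1.502.

I_new/I_old ≈ 1.50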